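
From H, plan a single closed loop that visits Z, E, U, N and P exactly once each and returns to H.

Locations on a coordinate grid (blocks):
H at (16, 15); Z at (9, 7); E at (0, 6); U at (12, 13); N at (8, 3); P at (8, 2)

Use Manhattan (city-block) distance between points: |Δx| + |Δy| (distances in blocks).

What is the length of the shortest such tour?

There are 60 distinct closed tours to check (reversals are equivalent).
H-Z-E-U-N-P-H: 15+10+19+14+1+21 = 80
H-Z-E-U-P-N-H: 15+10+19+15+1+20 = 80
H-Z-E-N-U-P-H: 15+10+11+14+15+21 = 86
H-Z-E-N-P-U-H: 15+10+11+1+15+6 = 58
H-Z-E-P-U-N-H: 15+10+12+15+14+20 = 86
H-Z-E-P-N-U-H: 15+10+12+1+14+6 = 58
H-Z-U-E-N-P-H: 15+9+19+11+1+21 = 76
H-Z-U-E-P-N-H: 15+9+19+12+1+20 = 76
H-Z-U-N-E-P-H: 15+9+14+11+12+21 = 82
H-Z-U-N-P-E-H: 15+9+14+1+12+25 = 76
H-Z-U-P-E-N-H: 15+9+15+12+11+20 = 82
H-Z-U-P-N-E-H: 15+9+15+1+11+25 = 76
H-Z-N-E-U-P-H: 15+5+11+19+15+21 = 86
H-Z-N-E-P-U-H: 15+5+11+12+15+6 = 64
… (46 more)
The minimum is 58.
One optimal route: H → Z → E → N → P → U → H (or its reverse).

Minimum total distance: 58 blocks.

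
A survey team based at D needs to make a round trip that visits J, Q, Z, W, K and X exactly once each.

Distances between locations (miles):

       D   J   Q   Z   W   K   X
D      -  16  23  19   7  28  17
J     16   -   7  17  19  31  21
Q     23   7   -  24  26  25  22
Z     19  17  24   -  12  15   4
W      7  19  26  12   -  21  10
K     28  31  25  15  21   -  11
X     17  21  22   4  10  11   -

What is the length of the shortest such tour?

Minimum total distance: 82 miles.

D→J→Q→Z→W→K→X→D: 16+7+24+12+21+11+17 = 108
D→J→Q→Z→W→X→K→D: 16+7+24+12+10+11+28 = 108
D→J→Q→Z→K→W→X→D: 16+7+24+15+21+10+17 = 110
D→J→Q→Z→K→X→W→D: 16+7+24+15+11+10+7 = 90
D→J→Q→Z→X→W→K→D: 16+7+24+4+10+21+28 = 110
D→J→Q→Z→X→K→W→D: 16+7+24+4+11+21+7 = 90
D→J→Q→W→Z→K→X→D: 16+7+26+12+15+11+17 = 104
D→J→Q→W→Z→X→K→D: 16+7+26+12+4+11+28 = 104
… (352 more)
D→J→Q→K→X→Z→W→D: 16+7+25+11+4+12+7 = 82  ← best
The minimum is 82.
One optimal route: D → J → Q → K → X → Z → W → D (or its reverse).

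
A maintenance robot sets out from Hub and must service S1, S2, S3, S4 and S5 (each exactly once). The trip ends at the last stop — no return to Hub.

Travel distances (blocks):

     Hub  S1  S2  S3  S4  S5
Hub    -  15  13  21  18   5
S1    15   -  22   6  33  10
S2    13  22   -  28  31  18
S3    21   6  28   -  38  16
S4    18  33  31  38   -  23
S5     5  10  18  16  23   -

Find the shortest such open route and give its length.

There are 5! = 120 possible orderings.
Hub→S1→S2→S3→S4→S5: 15+22+28+38+23 = 126
Hub→S1→S2→S3→S5→S4: 15+22+28+16+23 = 104
Hub→S1→S2→S4→S3→S5: 15+22+31+38+16 = 122
Hub→S1→S2→S4→S5→S3: 15+22+31+23+16 = 107
Hub→S1→S2→S5→S3→S4: 15+22+18+16+38 = 109
Hub→S1→S2→S5→S4→S3: 15+22+18+23+38 = 116
Hub→S1→S3→S2→S4→S5: 15+6+28+31+23 = 103
Hub→S1→S3→S2→S5→S4: 15+6+28+18+23 = 90
Hub→S1→S3→S4→S2→S5: 15+6+38+31+18 = 108
Hub→S1→S3→S4→S5→S2: 15+6+38+23+18 = 100
Hub→S1→S3→S5→S2→S4: 15+6+16+18+31 = 86
Hub→S1→S3→S5→S4→S2: 15+6+16+23+31 = 91
Hub→S1→S4→S2→S3→S5: 15+33+31+28+16 = 123
Hub→S1→S4→S2→S5→S3: 15+33+31+18+16 = 113
… (106 more)
Hub→S2→S1→S3→S5→S4: 13+22+6+16+23 = 80  ← best
The minimum is 80.
One shortest path: Hub → S2 → S1 → S3 → S5 → S4.

Shortest open route: 80 blocks.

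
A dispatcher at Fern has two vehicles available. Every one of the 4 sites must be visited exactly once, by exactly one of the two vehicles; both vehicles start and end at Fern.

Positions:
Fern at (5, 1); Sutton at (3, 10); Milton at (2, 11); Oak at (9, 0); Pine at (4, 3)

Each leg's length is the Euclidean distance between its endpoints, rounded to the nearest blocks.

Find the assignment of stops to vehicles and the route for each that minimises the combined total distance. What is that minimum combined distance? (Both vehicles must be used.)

28 blocks — the smallest possible combined total.

Check every non-empty split of the stops between the two vehicles; for each half take its own optimal tour:
  {Sutton} + {Milton, Oak, Pine}: 18 + 27 = 45
  {Milton} + {Sutton, Oak, Pine}: 20 + 25 = 45
  {Sutton, Milton} + {Oak, Pine}: 20 + 12 = 32
  {Oak} + {Sutton, Milton, Pine}: 8 + 20 = 28
  {Sutton, Oak} + {Milton, Pine}: 25 + 20 = 45
  {Milton, Oak} + {Sutton, Pine}: 27 + 18 = 45
  … (7 splits in total)
Best: vehicle 1 Fern → Oak → Fern = 8; vehicle 2 Fern → Sutton → Milton → Pine → Fern = 20; combined 28.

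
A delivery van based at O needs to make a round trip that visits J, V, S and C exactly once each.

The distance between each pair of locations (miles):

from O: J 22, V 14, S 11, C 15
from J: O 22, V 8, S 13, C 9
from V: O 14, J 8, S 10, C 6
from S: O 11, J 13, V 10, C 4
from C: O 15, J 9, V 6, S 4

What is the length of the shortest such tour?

With 4 stops there are 4!/2 = 12 distinct round trips (a route and its reverse cost the same).
O → J → V → S → C → O: 22+8+10+4+15 = 59
O → J → V → C → S → O: 22+8+6+4+11 = 51
O → J → S → V → C → O: 22+13+10+6+15 = 66
O → J → S → C → V → O: 22+13+4+6+14 = 59
O → J → C → V → S → O: 22+9+6+10+11 = 58
O → J → C → S → V → O: 22+9+4+10+14 = 59
O → V → J → S → C → O: 14+8+13+4+15 = 54
O → V → J → C → S → O: 14+8+9+4+11 = 46
O → V → S → J → C → O: 14+10+13+9+15 = 61
O → V → C → J → S → O: 14+6+9+13+11 = 53
O → S → J → V → C → O: 11+13+8+6+15 = 53
O → S → V → J → C → O: 11+10+8+9+15 = 53
The minimum is 46.
One optimal route: O → V → J → C → S → O (or its reverse).

Minimum total distance: 46 miles.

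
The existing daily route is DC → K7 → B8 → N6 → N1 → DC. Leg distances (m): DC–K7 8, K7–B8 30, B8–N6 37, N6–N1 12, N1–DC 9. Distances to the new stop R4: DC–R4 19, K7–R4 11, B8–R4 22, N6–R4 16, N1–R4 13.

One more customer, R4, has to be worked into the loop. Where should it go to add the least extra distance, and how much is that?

Insertion cost between consecutive stops i–j is d(i,R4) + d(R4,j) − d(i,j):
  between DC and K7: 19 + 11 − 8 = 22
  between K7 and B8: 11 + 22 − 30 = 3
  between B8 and N6: 22 + 16 − 37 = 1
  between N6 and N1: 16 + 13 − 12 = 17
  between N1 and DC: 13 + 19 − 9 = 23
Cheapest insertion is between B8 and N6, adding 1.
New total = 96 + 1 = 97.

Minimum extra distance: 1 m, inserting R4 between B8 and N6.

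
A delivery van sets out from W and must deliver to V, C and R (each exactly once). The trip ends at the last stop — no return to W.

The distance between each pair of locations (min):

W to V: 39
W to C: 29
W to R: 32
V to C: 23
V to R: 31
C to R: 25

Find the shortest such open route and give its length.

Minimum one-way distance = 80 min.

There are 3! = 6 possible orderings.
W→V→C→R: 39+23+25 = 87
W→V→R→C: 39+31+25 = 95
W→C→V→R: 29+23+31 = 83
W→C→R→V: 29+25+31 = 85
W→R→V→C: 32+31+23 = 86
W→R→C→V: 32+25+23 = 80
The minimum is 80.
One shortest path: W → R → C → V.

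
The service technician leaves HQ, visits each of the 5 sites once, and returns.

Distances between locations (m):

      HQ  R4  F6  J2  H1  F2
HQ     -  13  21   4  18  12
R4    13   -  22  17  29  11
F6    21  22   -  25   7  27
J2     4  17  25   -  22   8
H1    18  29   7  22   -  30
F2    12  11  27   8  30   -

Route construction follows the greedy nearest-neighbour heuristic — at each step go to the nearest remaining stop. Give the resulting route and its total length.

HQ → [J2:4 / F2:12 / R4:13 / H1:18 / F6:21] → J2 (4)
J2 → [F2:8 / R4:17 / H1:22 / F6:25] → F2 (8)
F2 → [R4:11 / F6:27 / H1:30] → R4 (11)
R4 → [F6:22 / H1:29] → F6 (22)
F6 → [H1:7] → H1 (7)
Return H1→HQ: 18.
Total = 4 + 8 + 11 + 22 + 7 + 18 = 70.

70 m along HQ → J2 → F2 → R4 → F6 → H1 → HQ.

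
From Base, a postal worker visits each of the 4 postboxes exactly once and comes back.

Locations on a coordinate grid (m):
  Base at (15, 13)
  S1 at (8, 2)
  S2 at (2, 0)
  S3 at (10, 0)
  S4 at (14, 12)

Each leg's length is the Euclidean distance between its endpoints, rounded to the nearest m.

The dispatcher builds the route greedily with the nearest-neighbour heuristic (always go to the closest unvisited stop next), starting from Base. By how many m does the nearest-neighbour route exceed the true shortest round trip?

The nearest-neighbour route is 1 m longer than optimal.

Base: S4=1, S1=13, S3=14, S2=18 ⇒ S4
S4: S1=12, S3=13, S2=17 ⇒ S1
S1: S3=3, S2=6 ⇒ S3
S3: S2=8 ⇒ S2
NN route Base → S4 → S1 → S3 → S2 → Base costs 42.
Optimal: Base → S1 → S2 → S3 → S4 → Base costs 41 (by enumerating all 12 distinct tours).
Excess = 42 − 41 = 1.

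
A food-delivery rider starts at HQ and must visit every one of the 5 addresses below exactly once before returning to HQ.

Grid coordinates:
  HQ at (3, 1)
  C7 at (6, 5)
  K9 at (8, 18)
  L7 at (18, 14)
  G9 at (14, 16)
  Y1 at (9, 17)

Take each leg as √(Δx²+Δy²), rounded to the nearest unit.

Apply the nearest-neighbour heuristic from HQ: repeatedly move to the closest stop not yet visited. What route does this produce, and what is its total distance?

At HQ the remaining stops are C7 5, Y1 17, K9 18, G9 19, L7 20; go to C7.
At C7 the remaining stops are Y1 12, K9 13, G9 14, L7 15; go to Y1.
At Y1 the remaining stops are K9 1, G9 5, L7 9; go to K9.
At K9 the remaining stops are G9 6, L7 11; go to G9.
At G9 the remaining stops are L7 4; go to L7.
Return L7→HQ: 20.
Total = 5 + 12 + 1 + 6 + 4 + 20 = 48.

48 along HQ → C7 → Y1 → K9 → G9 → L7 → HQ.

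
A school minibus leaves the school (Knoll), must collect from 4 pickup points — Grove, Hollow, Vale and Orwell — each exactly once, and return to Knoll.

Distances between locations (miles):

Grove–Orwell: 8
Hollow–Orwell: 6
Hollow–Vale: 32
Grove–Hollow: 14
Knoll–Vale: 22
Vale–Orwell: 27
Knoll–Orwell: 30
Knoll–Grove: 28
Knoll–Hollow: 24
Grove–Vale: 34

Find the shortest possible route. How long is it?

There are 12 distinct closed tours to check (reversals are equivalent).
Knoll → Grove → Hollow → Vale → Orwell → Knoll: 28+14+32+27+30 = 131
Knoll → Grove → Hollow → Orwell → Vale → Knoll: 28+14+6+27+22 = 97
Knoll → Grove → Vale → Hollow → Orwell → Knoll: 28+34+32+6+30 = 130
Knoll → Grove → Vale → Orwell → Hollow → Knoll: 28+34+27+6+24 = 119
Knoll → Grove → Orwell → Hollow → Vale → Knoll: 28+8+6+32+22 = 96
Knoll → Grove → Orwell → Vale → Hollow → Knoll: 28+8+27+32+24 = 119
Knoll → Hollow → Grove → Vale → Orwell → Knoll: 24+14+34+27+30 = 129
Knoll → Hollow → Grove → Orwell → Vale → Knoll: 24+14+8+27+22 = 95
Knoll → Hollow → Vale → Grove → Orwell → Knoll: 24+32+34+8+30 = 128
Knoll → Hollow → Orwell → Grove → Vale → Knoll: 24+6+8+34+22 = 94
Knoll → Vale → Grove → Hollow → Orwell → Knoll: 22+34+14+6+30 = 106
Knoll → Vale → Hollow → Grove → Orwell → Knoll: 22+32+14+8+30 = 106
The minimum is 94.
One optimal route: Knoll → Hollow → Orwell → Grove → Vale → Knoll (or its reverse).

94 miles — the shortest possible round trip.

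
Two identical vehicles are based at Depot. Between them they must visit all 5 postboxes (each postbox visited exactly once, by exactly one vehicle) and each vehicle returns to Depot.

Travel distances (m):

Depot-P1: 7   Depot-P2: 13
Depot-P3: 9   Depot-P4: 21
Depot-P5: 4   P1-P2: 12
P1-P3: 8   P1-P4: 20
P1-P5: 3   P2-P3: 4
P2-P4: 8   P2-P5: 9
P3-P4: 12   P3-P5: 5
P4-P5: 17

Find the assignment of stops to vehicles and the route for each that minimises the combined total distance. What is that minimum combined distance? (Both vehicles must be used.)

There are 2^4 − 1 = 15 ways to divide the 5 stops into two non-empty groups. For each, the best each vehicle can do is its own shortest tour through its group:
  {P1} + {P2, P3, P4, P5}: 14 + 42 = 56
  {P2} + {P1, P3, P4, P5}: 26 + 48 = 74
  {P1, P2} + {P3, P4, P5}: 32 + 42 = 74
  {P3} + {P1, P2, P4, P5}: 18 + 48 = 66
  {P1, P3} + {P2, P4, P5}: 24 + 42 = 66
  {P2, P3} + {P1, P4, P5}: 26 + 48 = 74
  … (15 splits in total)
Best: vehicle 1 Depot → P1 → Depot = 14; vehicle 2 Depot → P2 → P4 → P3 → P5 → Depot = 42; combined 56.

Minimum combined distance: 56 m.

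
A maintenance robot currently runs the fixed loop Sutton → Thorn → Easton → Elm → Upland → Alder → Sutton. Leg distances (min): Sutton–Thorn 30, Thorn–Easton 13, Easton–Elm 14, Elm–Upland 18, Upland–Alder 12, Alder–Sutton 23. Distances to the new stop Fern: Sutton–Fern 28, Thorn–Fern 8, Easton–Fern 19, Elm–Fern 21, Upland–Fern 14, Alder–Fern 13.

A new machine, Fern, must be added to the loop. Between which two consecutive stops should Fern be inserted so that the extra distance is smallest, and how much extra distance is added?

Insertion cost between consecutive stops i–j is d(i,Fern) + d(Fern,j) − d(i,j):
  between Sutton and Thorn: 28 + 8 − 30 = 6
  between Thorn and Easton: 8 + 19 − 13 = 14
  between Easton and Elm: 19 + 21 − 14 = 26
  between Elm and Upland: 21 + 14 − 18 = 17
  between Upland and Alder: 14 + 13 − 12 = 15
  between Alder and Sutton: 13 + 28 − 23 = 18
Cheapest insertion is between Sutton and Thorn, adding 6.
New total = 110 + 6 = 116.

+6 min — insert Fern between Sutton and Thorn.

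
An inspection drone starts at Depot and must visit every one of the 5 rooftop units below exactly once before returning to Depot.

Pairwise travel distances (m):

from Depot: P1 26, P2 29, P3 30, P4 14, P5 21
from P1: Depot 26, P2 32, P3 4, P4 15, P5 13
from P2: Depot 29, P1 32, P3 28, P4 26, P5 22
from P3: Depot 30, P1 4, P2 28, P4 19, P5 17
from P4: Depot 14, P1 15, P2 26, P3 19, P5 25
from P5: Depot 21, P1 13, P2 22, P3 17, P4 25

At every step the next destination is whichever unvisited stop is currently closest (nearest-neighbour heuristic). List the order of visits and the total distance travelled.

Total distance 101 m via the nearest-neighbour route Depot → P4 → P1 → P3 → P5 → P2 → Depot.

Depot → [P4:14 / P5:21 / P1:26 / P2:29 / P3:30] → P4 (14)
P4 → [P1:15 / P3:19 / P5:25 / P2:26] → P1 (15)
P1 → [P3:4 / P5:13 / P2:32] → P3 (4)
P3 → [P5:17 / P2:28] → P5 (17)
P5 → [P2:22] → P2 (22)
Return P2→Depot: 29.
Total = 14 + 15 + 4 + 17 + 22 + 29 = 101.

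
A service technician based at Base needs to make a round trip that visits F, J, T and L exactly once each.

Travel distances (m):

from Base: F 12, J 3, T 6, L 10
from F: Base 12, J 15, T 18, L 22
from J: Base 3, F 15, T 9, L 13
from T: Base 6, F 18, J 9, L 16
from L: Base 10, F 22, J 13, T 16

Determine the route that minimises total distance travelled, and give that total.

With 4 stops there are 4!/2 = 12 distinct round trips (a route and its reverse cost the same).
Base - F - J - T - L - Base: 12+15+9+16+10 = 62
Base - F - J - L - T - Base: 12+15+13+16+6 = 62
Base - F - T - J - L - Base: 12+18+9+13+10 = 62
Base - F - T - L - J - Base: 12+18+16+13+3 = 62
Base - F - L - J - T - Base: 12+22+13+9+6 = 62
Base - F - L - T - J - Base: 12+22+16+9+3 = 62
Base - J - F - T - L - Base: 3+15+18+16+10 = 62
Base - J - F - L - T - Base: 3+15+22+16+6 = 62
Base - J - T - F - L - Base: 3+9+18+22+10 = 62
Base - J - L - F - T - Base: 3+13+22+18+6 = 62
Base - T - F - J - L - Base: 6+18+15+13+10 = 62
Base - T - J - F - L - Base: 6+9+15+22+10 = 62
The minimum is 62.
One optimal route: Base → F → J → T → L → Base (or its reverse).

Minimum total distance: 62 m.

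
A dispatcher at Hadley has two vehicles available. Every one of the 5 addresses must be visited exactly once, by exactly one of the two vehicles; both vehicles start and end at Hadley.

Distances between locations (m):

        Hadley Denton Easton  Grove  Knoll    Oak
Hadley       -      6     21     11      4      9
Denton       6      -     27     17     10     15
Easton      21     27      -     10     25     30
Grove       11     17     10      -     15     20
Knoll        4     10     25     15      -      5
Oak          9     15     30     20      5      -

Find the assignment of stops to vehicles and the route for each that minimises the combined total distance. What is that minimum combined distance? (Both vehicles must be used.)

Minimum combined distance: 72 m.

There are 2^4 − 1 = 15 ways to divide the 5 stops into two non-empty groups. For each, the best each vehicle can do is its own shortest tour through its group:
  {Denton} + {Easton, Grove, Knoll, Oak}: 12 + 60 = 72
  {Easton} + {Denton, Grove, Knoll, Oak}: 42 + 52 = 94
  {Denton, Easton} + {Grove, Knoll, Oak}: 54 + 40 = 94
  {Grove} + {Denton, Easton, Knoll, Oak}: 22 + 72 = 94
  {Denton, Grove} + {Easton, Knoll, Oak}: 34 + 60 = 94
  {Easton, Grove} + {Denton, Knoll, Oak}: 42 + 30 = 72
  … (15 splits in total)
Best: vehicle 1 Hadley → Denton → Hadley = 12; vehicle 2 Hadley → Easton → Grove → Knoll → Oak → Hadley = 60; combined 72.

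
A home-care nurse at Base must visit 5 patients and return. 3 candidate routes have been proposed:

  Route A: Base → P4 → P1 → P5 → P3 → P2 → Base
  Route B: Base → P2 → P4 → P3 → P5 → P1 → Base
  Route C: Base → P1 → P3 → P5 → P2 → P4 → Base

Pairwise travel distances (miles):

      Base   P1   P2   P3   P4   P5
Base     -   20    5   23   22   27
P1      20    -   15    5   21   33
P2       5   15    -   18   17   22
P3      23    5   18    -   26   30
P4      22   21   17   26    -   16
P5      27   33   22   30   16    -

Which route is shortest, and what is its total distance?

Shortest is Route C, total 116 miles.

Route A: 22 + 21 + 33 + 30 + 18 + 5 = 129
Route B: 5 + 17 + 26 + 30 + 33 + 20 = 131
Route C: 20 + 5 + 30 + 22 + 17 + 22 = 116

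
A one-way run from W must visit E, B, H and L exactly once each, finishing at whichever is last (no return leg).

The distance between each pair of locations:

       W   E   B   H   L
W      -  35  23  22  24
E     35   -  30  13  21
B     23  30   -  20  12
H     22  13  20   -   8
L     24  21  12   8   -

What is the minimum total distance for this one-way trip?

Shortest open route: 56.

There are 4! = 24 possible orderings.
W - E - B - H - L: 35+30+20+8 = 93
W - E - B - L - H: 35+30+12+8 = 85
W - E - H - B - L: 35+13+20+12 = 80
W - E - H - L - B: 35+13+8+12 = 68
W - E - L - B - H: 35+21+12+20 = 88
W - E - L - H - B: 35+21+8+20 = 84
W - B - E - H - L: 23+30+13+8 = 74
W - B - E - L - H: 23+30+21+8 = 82
W - B - H - E - L: 23+20+13+21 = 77
W - B - H - L - E: 23+20+8+21 = 72
W - B - L - E - H: 23+12+21+13 = 69
W - B - L - H - E: 23+12+8+13 = 56
W - H - E - B - L: 22+13+30+12 = 77
W - H - E - L - B: 22+13+21+12 = 68
… (10 more)
The minimum is 56.
One shortest path: W → B → L → H → E.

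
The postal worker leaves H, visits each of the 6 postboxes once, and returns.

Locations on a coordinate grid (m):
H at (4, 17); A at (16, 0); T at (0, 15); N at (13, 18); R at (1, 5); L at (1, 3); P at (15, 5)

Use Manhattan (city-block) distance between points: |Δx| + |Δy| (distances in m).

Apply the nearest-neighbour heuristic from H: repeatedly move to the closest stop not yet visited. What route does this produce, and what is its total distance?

Nearest-neighbour total = 72 m; route H → T → R → L → P → A → N → H.

H → [T:6 / N:10 / R:15 / L:17 / P:23 / A:29] → T (6)
T → [R:11 / L:13 / N:16 / P:25 / A:31] → R (11)
R → [L:2 / P:14 / A:20 / N:25] → L (2)
L → [P:16 / A:18 / N:27] → P (16)
P → [A:6 / N:15] → A (6)
A → [N:21] → N (21)
Return N→H: 10.
Total = 6 + 11 + 2 + 16 + 6 + 21 + 10 = 72.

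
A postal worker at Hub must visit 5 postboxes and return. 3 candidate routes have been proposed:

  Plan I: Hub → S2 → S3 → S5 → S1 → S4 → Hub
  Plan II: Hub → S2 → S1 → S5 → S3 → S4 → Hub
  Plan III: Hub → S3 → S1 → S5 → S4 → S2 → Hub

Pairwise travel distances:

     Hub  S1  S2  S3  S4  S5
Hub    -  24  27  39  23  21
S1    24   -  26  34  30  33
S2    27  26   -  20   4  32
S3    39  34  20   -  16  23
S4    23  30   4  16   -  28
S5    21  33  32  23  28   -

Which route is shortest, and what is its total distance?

148 — Plan II is the shortest.

Plan I: 27 + 20 + 23 + 33 + 30 + 23 = 156
Plan II: 27 + 26 + 33 + 23 + 16 + 23 = 148
Plan III: 39 + 34 + 33 + 28 + 4 + 27 = 165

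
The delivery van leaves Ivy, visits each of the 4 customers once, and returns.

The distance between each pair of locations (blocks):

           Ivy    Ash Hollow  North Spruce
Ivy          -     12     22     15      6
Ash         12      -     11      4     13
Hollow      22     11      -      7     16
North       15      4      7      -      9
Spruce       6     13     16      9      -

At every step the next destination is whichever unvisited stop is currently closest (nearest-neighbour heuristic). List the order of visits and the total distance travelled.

From Ivy: distances to unvisited — Spruce=6, Ash=12, North=15, Hollow=22. Nearest is Spruce (6).
From Spruce: distances to unvisited — North=9, Ash=13, Hollow=16. Nearest is North (9).
From North: distances to unvisited — Ash=4, Hollow=7. Nearest is Ash (4).
From Ash: distances to unvisited — Hollow=11. Nearest is Hollow (11).
Return Hollow→Ivy: 22.
Total = 6 + 9 + 4 + 11 + 22 = 52.

Total distance 52 blocks via the nearest-neighbour route Ivy → Spruce → North → Ash → Hollow → Ivy.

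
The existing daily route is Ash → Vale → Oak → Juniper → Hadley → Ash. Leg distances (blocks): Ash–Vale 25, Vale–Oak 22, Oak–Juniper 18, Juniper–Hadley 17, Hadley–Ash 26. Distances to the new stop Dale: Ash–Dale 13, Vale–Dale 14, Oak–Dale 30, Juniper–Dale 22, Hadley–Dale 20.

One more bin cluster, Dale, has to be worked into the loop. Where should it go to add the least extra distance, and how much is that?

Insertion cost between consecutive stops i–j is d(i,Dale) + d(Dale,j) − d(i,j):
  between Ash and Vale: 13 + 14 − 25 = 2
  between Vale and Oak: 14 + 30 − 22 = 22
  between Oak and Juniper: 30 + 22 − 18 = 34
  between Juniper and Hadley: 22 + 20 − 17 = 25
  between Hadley and Ash: 20 + 13 − 26 = 7
Cheapest insertion is between Ash and Vale, adding 2.
New total = 108 + 2 = 110.

+2 blocks — insert Dale between Ash and Vale.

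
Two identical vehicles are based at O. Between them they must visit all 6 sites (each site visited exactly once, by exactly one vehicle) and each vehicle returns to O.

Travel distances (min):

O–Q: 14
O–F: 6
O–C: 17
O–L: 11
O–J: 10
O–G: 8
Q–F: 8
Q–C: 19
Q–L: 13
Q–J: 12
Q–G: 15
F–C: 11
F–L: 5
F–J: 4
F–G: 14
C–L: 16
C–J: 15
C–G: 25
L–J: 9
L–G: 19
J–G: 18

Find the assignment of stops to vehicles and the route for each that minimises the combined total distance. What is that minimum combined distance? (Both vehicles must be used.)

Try each way of splitting the stops between the two vehicles (each non-empty) and, for each split, find the best tour for each vehicle:
  {Q} + {F, C, L, J, G}: 28 + 68 = 96
  {F} + {Q, C, L, J, G}: 12 + 77 = 89
  {Q, F} + {C, L, J, G}: 28 + 68 = 96
  {C} + {Q, F, L, J, G}: 34 + 55 = 89
  {Q, C} + {F, L, J, G}: 50 + 46 = 96
  {F, C} + {Q, L, J, G}: 34 + 55 = 89
  … (31 splits in total)
  {Q, F, C, L, J} + {G}: 68 + 16 = 84  ← best
Best: vehicle 1 O → Q → F → C → L → J → O = 68; vehicle 2 O → G → O = 16; combined 84.

Minimum combined distance: 84 min.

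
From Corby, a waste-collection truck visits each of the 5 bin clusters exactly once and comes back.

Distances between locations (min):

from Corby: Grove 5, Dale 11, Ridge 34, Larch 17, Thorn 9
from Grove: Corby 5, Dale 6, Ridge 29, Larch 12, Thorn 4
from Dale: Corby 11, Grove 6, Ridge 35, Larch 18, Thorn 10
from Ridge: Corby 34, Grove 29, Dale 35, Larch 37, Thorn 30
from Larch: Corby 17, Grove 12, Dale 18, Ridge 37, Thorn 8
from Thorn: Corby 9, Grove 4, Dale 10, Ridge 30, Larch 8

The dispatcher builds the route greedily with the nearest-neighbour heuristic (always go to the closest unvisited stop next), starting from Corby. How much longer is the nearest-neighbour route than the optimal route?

Excess over optimum: 4 min.

From Corby: Grove=5, Thorn=9, Dale=11, Larch=17, Ridge=34 → choose Grove (5).
From Grove: Thorn=4, Dale=6, Larch=12, Ridge=29 → choose Thorn (4).
From Thorn: Larch=8, Dale=10, Ridge=30 → choose Larch (8).
From Larch: Dale=18, Ridge=37 → choose Dale (18).
From Dale: Ridge=35 → choose Ridge (35).
NN route Corby → Grove → Thorn → Larch → Dale → Ridge → Corby costs 104.
Optimal: Corby → Grove → Dale → Ridge → Larch → Thorn → Corby costs 100 (by enumerating all 60 distinct tours).
Excess = 104 − 100 = 4.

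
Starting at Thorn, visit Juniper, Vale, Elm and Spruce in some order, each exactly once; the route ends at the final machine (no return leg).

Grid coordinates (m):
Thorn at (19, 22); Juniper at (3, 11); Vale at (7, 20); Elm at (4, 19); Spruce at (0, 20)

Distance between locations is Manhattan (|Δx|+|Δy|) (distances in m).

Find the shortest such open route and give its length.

There are 4! = 24 possible orderings.
Thorn→Juniper→Vale→Elm→Spruce: 27+13+4+5 = 49
Thorn→Juniper→Vale→Spruce→Elm: 27+13+7+5 = 52
Thorn→Juniper→Elm→Vale→Spruce: 27+9+4+7 = 47
Thorn→Juniper→Elm→Spruce→Vale: 27+9+5+7 = 48
Thorn→Juniper→Spruce→Vale→Elm: 27+12+7+4 = 50
Thorn→Juniper→Spruce→Elm→Vale: 27+12+5+4 = 48
Thorn→Vale→Juniper→Elm→Spruce: 14+13+9+5 = 41
Thorn→Vale→Juniper→Spruce→Elm: 14+13+12+5 = 44
Thorn→Vale→Elm→Juniper→Spruce: 14+4+9+12 = 39
Thorn→Vale→Elm→Spruce→Juniper: 14+4+5+12 = 35
Thorn→Vale→Spruce→Juniper→Elm: 14+7+12+9 = 42
Thorn→Vale→Spruce→Elm→Juniper: 14+7+5+9 = 35
Thorn→Elm→Juniper→Vale→Spruce: 18+9+13+7 = 47
Thorn→Elm→Juniper→Spruce→Vale: 18+9+12+7 = 46
… (10 more)
The minimum is 35.
One shortest path: Thorn → Vale → Elm → Spruce → Juniper.

35 m — the minimum one-way total.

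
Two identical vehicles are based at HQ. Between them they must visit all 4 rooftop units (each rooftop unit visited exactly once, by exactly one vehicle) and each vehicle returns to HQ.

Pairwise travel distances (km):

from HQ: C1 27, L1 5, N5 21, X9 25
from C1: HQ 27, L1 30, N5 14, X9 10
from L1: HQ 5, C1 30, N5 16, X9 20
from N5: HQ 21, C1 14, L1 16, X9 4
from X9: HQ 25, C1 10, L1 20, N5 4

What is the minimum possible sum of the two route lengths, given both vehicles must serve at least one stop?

Check every non-empty split of the stops between the two vehicles; for each half take its own optimal tour:
  {C1} + {L1, N5, X9}: 54 + 50 = 104
  {L1} + {C1, N5, X9}: 10 + 62 = 72
  {C1, L1} + {N5, X9}: 62 + 50 = 112
  {N5} + {C1, L1, X9}: 42 + 62 = 104
  {C1, N5} + {L1, X9}: 62 + 50 = 112
  {L1, N5} + {C1, X9}: 42 + 62 = 104
  … (7 splits in total)
Best: vehicle 1 HQ → L1 → HQ = 10; vehicle 2 HQ → C1 → X9 → N5 → HQ = 62; combined 72.

Minimum combined distance: 72 km.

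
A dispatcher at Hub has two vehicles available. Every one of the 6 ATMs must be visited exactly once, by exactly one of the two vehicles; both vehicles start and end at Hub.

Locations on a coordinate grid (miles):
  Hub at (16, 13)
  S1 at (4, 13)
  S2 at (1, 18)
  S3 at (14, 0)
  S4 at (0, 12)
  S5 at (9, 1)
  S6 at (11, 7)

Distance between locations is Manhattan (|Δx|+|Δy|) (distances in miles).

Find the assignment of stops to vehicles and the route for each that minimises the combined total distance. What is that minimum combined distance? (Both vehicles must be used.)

There are 2^5 − 1 = 31 ways to divide the 6 stops into two non-empty groups. For each, the best each vehicle can do is its own shortest tour through its group:
  {S1} + {S2, S3, S4, S5, S6}: 24 + 72 = 96
  {S2} + {S1, S3, S4, S5, S6}: 40 + 62 = 102
  {S1, S2} + {S3, S4, S5, S6}: 40 + 62 = 102
  {S3} + {S1, S2, S4, S5, S6}: 30 + 66 = 96
  {S1, S3} + {S2, S4, S5, S6}: 50 + 66 = 116
  {S2, S3} + {S1, S4, S5, S6}: 66 + 56 = 122
  … (31 splits in total)
  {S1, S2, S4} + {S3, S5, S6}: 44 + 40 = 84  ← best
Best: vehicle 1 Hub → S1 → S2 → S4 → Hub = 44; vehicle 2 Hub → S3 → S5 → S6 → Hub = 40; combined 84.

84 miles — the smallest possible combined total.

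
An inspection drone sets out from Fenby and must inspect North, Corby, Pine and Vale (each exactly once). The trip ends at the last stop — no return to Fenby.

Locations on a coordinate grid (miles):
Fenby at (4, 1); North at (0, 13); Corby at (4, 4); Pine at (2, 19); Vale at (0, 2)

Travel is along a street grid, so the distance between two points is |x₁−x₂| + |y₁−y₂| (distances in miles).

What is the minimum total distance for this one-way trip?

There are 4! = 24 possible orderings.
Fenby→North→Corby→Pine→Vale: 16+13+17+19 = 65
Fenby→North→Corby→Vale→Pine: 16+13+6+19 = 54
Fenby→North→Pine→Corby→Vale: 16+8+17+6 = 47
Fenby→North→Pine→Vale→Corby: 16+8+19+6 = 49
Fenby→North→Vale→Corby→Pine: 16+11+6+17 = 50
Fenby→North→Vale→Pine→Corby: 16+11+19+17 = 63
Fenby→Corby→North→Pine→Vale: 3+13+8+19 = 43
Fenby→Corby→North→Vale→Pine: 3+13+11+19 = 46
Fenby→Corby→Pine→North→Vale: 3+17+8+11 = 39
Fenby→Corby→Pine→Vale→North: 3+17+19+11 = 50
Fenby→Corby→Vale→North→Pine: 3+6+11+8 = 28
Fenby→Corby→Vale→Pine→North: 3+6+19+8 = 36
Fenby→Pine→North→Corby→Vale: 20+8+13+6 = 47
Fenby→Pine→North→Vale→Corby: 20+8+11+6 = 45
… (10 more)
The minimum is 28.
One shortest path: Fenby → Corby → Vale → North → Pine.

Minimum one-way distance = 28 miles.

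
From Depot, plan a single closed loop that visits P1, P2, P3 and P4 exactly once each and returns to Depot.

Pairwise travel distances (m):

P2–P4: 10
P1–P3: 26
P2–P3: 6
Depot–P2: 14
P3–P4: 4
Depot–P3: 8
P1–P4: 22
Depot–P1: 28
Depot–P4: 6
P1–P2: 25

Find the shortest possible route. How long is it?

With 4 stops there are 4!/2 = 12 distinct round trips (a route and its reverse cost the same).
Depot-P1-P2-P3-P4-Depot: 28+25+6+4+6 = 69
Depot-P1-P2-P4-P3-Depot: 28+25+10+4+8 = 75
Depot-P1-P3-P2-P4-Depot: 28+26+6+10+6 = 76
Depot-P1-P3-P4-P2-Depot: 28+26+4+10+14 = 82
Depot-P1-P4-P2-P3-Depot: 28+22+10+6+8 = 74
Depot-P1-P4-P3-P2-Depot: 28+22+4+6+14 = 74
Depot-P2-P1-P3-P4-Depot: 14+25+26+4+6 = 75
Depot-P2-P1-P4-P3-Depot: 14+25+22+4+8 = 73
Depot-P2-P3-P1-P4-Depot: 14+6+26+22+6 = 74
Depot-P2-P4-P1-P3-Depot: 14+10+22+26+8 = 80
Depot-P3-P1-P2-P4-Depot: 8+26+25+10+6 = 75
Depot-P3-P2-P1-P4-Depot: 8+6+25+22+6 = 67
The minimum is 67.
One optimal route: Depot → P3 → P2 → P1 → P4 → Depot (or its reverse).

Minimum total distance: 67 m.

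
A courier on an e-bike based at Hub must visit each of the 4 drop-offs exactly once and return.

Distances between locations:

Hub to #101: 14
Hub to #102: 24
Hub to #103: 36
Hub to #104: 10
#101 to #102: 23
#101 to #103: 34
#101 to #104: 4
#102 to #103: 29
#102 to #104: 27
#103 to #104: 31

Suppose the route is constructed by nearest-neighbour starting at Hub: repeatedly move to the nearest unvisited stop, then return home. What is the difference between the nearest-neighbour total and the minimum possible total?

1 longer than the optimal tour.

Hub: #104=10, #101=14, #102=24, #103=36 ⇒ #104
#104: #101=4, #102=27, #103=31 ⇒ #101
#101: #102=23, #103=34 ⇒ #102
#102: #103=29 ⇒ #103
NN route Hub → #104 → #101 → #102 → #103 → Hub costs 102.
Optimal: Hub → #102 → #103 → #101 → #104 → Hub costs 101 (by enumerating all 12 distinct tours).
Excess = 102 − 101 = 1.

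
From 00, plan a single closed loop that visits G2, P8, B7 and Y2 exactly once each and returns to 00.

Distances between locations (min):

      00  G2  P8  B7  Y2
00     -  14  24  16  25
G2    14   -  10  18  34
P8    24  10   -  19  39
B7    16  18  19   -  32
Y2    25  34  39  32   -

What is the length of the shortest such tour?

Minimum total distance: 100 min.

00 → G2 → P8 → B7 → Y2 → 00: 14+10+19+32+25 = 100
00 → G2 → P8 → Y2 → B7 → 00: 14+10+39+32+16 = 111
00 → G2 → B7 → P8 → Y2 → 00: 14+18+19+39+25 = 115
00 → G2 → B7 → Y2 → P8 → 00: 14+18+32+39+24 = 127
00 → G2 → Y2 → P8 → B7 → 00: 14+34+39+19+16 = 122
00 → G2 → Y2 → B7 → P8 → 00: 14+34+32+19+24 = 123
00 → P8 → G2 → B7 → Y2 → 00: 24+10+18+32+25 = 109
00 → P8 → G2 → Y2 → B7 → 00: 24+10+34+32+16 = 116
00 → P8 → B7 → G2 → Y2 → 00: 24+19+18+34+25 = 120
00 → P8 → Y2 → G2 → B7 → 00: 24+39+34+18+16 = 131
00 → B7 → G2 → P8 → Y2 → 00: 16+18+10+39+25 = 108
00 → B7 → P8 → G2 → Y2 → 00: 16+19+10+34+25 = 104
The minimum is 100.
One optimal route: 00 → G2 → P8 → B7 → Y2 → 00 (or its reverse).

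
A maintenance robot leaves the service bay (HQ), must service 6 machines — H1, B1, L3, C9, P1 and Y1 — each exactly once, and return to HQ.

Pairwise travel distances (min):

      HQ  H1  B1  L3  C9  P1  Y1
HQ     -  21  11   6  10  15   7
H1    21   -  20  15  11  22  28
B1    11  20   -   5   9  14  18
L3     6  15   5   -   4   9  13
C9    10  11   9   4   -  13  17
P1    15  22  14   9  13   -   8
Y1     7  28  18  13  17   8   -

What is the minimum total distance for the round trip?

68 min — the shortest possible round trip.

There are 360 distinct closed tours to check (reversals are equivalent).
HQ-H1-B1-L3-C9-P1-Y1-HQ: 21+20+5+4+13+8+7 = 78
HQ-H1-B1-L3-C9-Y1-P1-HQ: 21+20+5+4+17+8+15 = 90
HQ-H1-B1-L3-P1-C9-Y1-HQ: 21+20+5+9+13+17+7 = 92
HQ-H1-B1-L3-P1-Y1-C9-HQ: 21+20+5+9+8+17+10 = 90
HQ-H1-B1-L3-Y1-C9-P1-HQ: 21+20+5+13+17+13+15 = 104
HQ-H1-B1-L3-Y1-P1-C9-HQ: 21+20+5+13+8+13+10 = 90
HQ-H1-B1-C9-L3-P1-Y1-HQ: 21+20+9+4+9+8+7 = 78
HQ-H1-B1-C9-L3-Y1-P1-HQ: 21+20+9+4+13+8+15 = 90
… (352 more)
HQ-B1-L3-C9-H1-P1-Y1-HQ: 11+5+4+11+22+8+7 = 68  ← best
The minimum is 68.
One optimal route: HQ → B1 → L3 → C9 → H1 → P1 → Y1 → HQ (or its reverse).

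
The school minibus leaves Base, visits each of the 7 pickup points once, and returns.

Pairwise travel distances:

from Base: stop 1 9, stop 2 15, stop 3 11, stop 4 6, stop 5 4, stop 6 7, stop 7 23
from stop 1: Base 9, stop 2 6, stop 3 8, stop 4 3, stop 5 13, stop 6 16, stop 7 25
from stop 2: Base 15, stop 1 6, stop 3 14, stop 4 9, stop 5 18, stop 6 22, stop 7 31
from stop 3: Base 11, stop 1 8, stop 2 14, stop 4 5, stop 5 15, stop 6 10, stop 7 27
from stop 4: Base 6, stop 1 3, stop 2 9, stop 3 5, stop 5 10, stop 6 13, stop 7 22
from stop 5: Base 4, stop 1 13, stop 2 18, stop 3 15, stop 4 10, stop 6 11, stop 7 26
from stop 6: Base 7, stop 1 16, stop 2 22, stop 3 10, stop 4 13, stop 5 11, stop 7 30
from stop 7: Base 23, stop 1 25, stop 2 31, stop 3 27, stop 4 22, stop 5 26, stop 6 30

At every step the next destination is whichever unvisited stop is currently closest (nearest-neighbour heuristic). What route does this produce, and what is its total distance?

Total distance 100 via the nearest-neighbour route Base → stop 5 → stop 4 → stop 1 → stop 2 → stop 3 → stop 6 → stop 7 → Base.

Base → [stop 5:4 / stop 4:6 / stop 6:7 / stop 1:9 / stop 3:11 / stop 2:15 / stop 7:23] → stop 5 (4)
stop 5 → [stop 4:10 / stop 6:11 / stop 1:13 / stop 3:15 / stop 2:18 / stop 7:26] → stop 4 (10)
stop 4 → [stop 1:3 / stop 3:5 / stop 2:9 / stop 6:13 / stop 7:22] → stop 1 (3)
stop 1 → [stop 2:6 / stop 3:8 / stop 6:16 / stop 7:25] → stop 2 (6)
stop 2 → [stop 3:14 / stop 6:22 / stop 7:31] → stop 3 (14)
stop 3 → [stop 6:10 / stop 7:27] → stop 6 (10)
stop 6 → [stop 7:30] → stop 7 (30)
Return stop 7→Base: 23.
Total = 4 + 10 + 3 + 6 + 14 + 10 + 30 + 23 = 100.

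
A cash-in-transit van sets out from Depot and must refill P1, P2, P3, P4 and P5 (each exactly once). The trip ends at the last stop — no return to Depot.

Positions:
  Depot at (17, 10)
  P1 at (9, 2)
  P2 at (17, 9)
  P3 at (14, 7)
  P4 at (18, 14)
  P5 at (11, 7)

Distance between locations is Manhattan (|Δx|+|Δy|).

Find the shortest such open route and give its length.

Shortest open route: 26.

There are 5! = 120 possible orderings.
Depot → P1 → P2 → P3 → P4 → P5: 16+15+5+11+14 = 61
Depot → P1 → P2 → P3 → P5 → P4: 16+15+5+3+14 = 53
Depot → P1 → P2 → P4 → P3 → P5: 16+15+6+11+3 = 51
Depot → P1 → P2 → P4 → P5 → P3: 16+15+6+14+3 = 54
Depot → P1 → P2 → P5 → P3 → P4: 16+15+8+3+11 = 53
Depot → P1 → P2 → P5 → P4 → P3: 16+15+8+14+11 = 64
Depot → P1 → P3 → P2 → P4 → P5: 16+10+5+6+14 = 51
Depot → P1 → P3 → P2 → P5 → P4: 16+10+5+8+14 = 53
Depot → P1 → P3 → P4 → P2 → P5: 16+10+11+6+8 = 51
Depot → P1 → P3 → P4 → P5 → P2: 16+10+11+14+8 = 59
Depot → P1 → P3 → P5 → P2 → P4: 16+10+3+8+6 = 43
Depot → P1 → P3 → P5 → P4 → P2: 16+10+3+14+6 = 49
Depot → P1 → P4 → P2 → P3 → P5: 16+21+6+5+3 = 51
Depot → P1 → P4 → P2 → P5 → P3: 16+21+6+8+3 = 54
… (106 more)
Depot → P4 → P2 → P3 → P5 → P1: 5+6+5+3+7 = 26  ← best
The minimum is 26.
One shortest path: Depot → P4 → P2 → P3 → P5 → P1.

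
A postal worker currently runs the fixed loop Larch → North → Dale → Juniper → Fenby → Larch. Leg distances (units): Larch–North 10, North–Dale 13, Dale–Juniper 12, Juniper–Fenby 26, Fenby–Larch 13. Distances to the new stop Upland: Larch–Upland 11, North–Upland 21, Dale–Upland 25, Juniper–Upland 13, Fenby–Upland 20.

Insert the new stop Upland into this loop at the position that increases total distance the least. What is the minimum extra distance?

Minimum extra distance: 7, inserting Upland between Juniper and Fenby.

Insertion cost between consecutive stops i–j is d(i,Upland) + d(Upland,j) − d(i,j):
  between Larch and North: 11 + 21 − 10 = 22
  between North and Dale: 21 + 25 − 13 = 33
  between Dale and Juniper: 25 + 13 − 12 = 26
  between Juniper and Fenby: 13 + 20 − 26 = 7
  between Fenby and Larch: 20 + 11 − 13 = 18
Cheapest insertion is between Juniper and Fenby, adding 7.
New total = 74 + 7 = 81.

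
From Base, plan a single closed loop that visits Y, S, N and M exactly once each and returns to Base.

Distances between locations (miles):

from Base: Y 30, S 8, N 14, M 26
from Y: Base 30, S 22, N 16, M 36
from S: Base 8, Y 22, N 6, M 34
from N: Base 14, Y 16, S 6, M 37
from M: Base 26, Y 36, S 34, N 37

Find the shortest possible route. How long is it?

Base - Y - S - N - M - Base: 30+22+6+37+26 = 121
Base - Y - S - M - N - Base: 30+22+34+37+14 = 137
Base - Y - N - S - M - Base: 30+16+6+34+26 = 112
Base - Y - N - M - S - Base: 30+16+37+34+8 = 125
Base - Y - M - S - N - Base: 30+36+34+6+14 = 120
Base - Y - M - N - S - Base: 30+36+37+6+8 = 117
Base - S - Y - N - M - Base: 8+22+16+37+26 = 109
Base - S - Y - M - N - Base: 8+22+36+37+14 = 117
Base - S - N - Y - M - Base: 8+6+16+36+26 = 92
Base - S - M - Y - N - Base: 8+34+36+16+14 = 108
Base - N - Y - S - M - Base: 14+16+22+34+26 = 112
Base - N - S - Y - M - Base: 14+6+22+36+26 = 104
The minimum is 92.
One optimal route: Base → S → N → Y → M → Base (or its reverse).

Minimum total distance: 92 miles.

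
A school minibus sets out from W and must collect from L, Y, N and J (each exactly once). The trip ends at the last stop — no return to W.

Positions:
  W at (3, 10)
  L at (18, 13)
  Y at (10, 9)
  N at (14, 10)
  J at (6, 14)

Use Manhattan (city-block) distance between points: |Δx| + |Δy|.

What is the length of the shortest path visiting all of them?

28 — the minimum one-way total.

There are 4! = 24 possible orderings.
W → L → Y → N → J: 18+12+5+12 = 47
W → L → Y → J → N: 18+12+9+12 = 51
W → L → N → Y → J: 18+7+5+9 = 39
W → L → N → J → Y: 18+7+12+9 = 46
W → L → J → Y → N: 18+13+9+5 = 45
W → L → J → N → Y: 18+13+12+5 = 48
W → Y → L → N → J: 8+12+7+12 = 39
W → Y → L → J → N: 8+12+13+12 = 45
W → Y → N → L → J: 8+5+7+13 = 33
W → Y → N → J → L: 8+5+12+13 = 38
W → Y → J → L → N: 8+9+13+7 = 37
W → Y → J → N → L: 8+9+12+7 = 36
W → N → L → Y → J: 11+7+12+9 = 39
W → N → L → J → Y: 11+7+13+9 = 40
… (10 more)
W → J → Y → N → L: 7+9+5+7 = 28  ← best
The minimum is 28.
One shortest path: W → J → Y → N → L.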